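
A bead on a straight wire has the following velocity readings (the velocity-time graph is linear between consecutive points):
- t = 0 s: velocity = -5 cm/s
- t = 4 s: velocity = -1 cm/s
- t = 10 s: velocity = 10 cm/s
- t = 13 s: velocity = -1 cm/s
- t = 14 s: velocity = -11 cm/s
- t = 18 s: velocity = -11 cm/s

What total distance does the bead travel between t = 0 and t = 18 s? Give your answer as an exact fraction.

Distance (not displacement) is the total path length: add the absolute areas under v-t.
0–4 s: |½(-5 + -1)(4)| = 12 cm
4–10 s: v = 0 at t = 50/11 s; triangle areas 3/11 + 300/11 = 303/11 cm
10–13 s: v = 0 at t = 140/11 s; triangle areas 150/11 + 3/22 = 303/22 cm
13–14 s: |½(-1 + -11)(1)| = 6 cm
14–18 s: |-11| × 4 = 44 cm
Total distance = 2273/22 cm

2273/22 cm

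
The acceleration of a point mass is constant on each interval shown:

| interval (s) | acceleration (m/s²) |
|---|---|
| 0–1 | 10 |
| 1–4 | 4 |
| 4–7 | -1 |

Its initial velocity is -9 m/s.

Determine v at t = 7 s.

Δv equals the area under the a-t graph; then v = v₀ + Δv.
0–1 s: 10 × 1 = 10 m/s
1–4 s: 4 × 3 = 12 m/s
4–7 s: -1 × 3 = -3 m/s
Δv = 19 m/s, so v(7) = -9 + (19) = 10 m/s.

10 m/s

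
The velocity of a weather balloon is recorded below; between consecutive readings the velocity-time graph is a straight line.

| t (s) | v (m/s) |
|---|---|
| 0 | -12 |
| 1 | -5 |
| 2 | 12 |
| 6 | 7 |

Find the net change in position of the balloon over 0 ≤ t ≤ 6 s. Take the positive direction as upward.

33 m

Net displacement equals the area under the velocity-time graph (areas below the axis count negative).
0–1 s: ½(-12 + -5)(1) = -8.5 m
1–2 s: ½(-5 + 12)(1) = 3.5 m
2–6 s: ½(12 + 7)(4) = 38 m
Net displacement = 33 m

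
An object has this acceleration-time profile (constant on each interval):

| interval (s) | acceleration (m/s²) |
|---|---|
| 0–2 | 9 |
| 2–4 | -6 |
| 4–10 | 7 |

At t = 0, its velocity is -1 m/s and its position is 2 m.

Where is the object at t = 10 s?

196 m

On each constant-a segment, Δv = aΔt and Δx = v₀Δt + ½aΔt²; chain segment to segment.
0–2 s: v starts -1 m/s; Δx = -1·2 + ½·9·2² = 16 m; v ends 17 m/s.
2–4 s: v starts 17 m/s; Δx = 17·2 + ½·-6·2² = 22 m; v ends 5 m/s.
4–10 s: v starts 5 m/s; Δx = 5·6 + ½·7·6² = 156 m; v ends 47 m/s.
x(10) = 2 + Σ Δx = 196 m.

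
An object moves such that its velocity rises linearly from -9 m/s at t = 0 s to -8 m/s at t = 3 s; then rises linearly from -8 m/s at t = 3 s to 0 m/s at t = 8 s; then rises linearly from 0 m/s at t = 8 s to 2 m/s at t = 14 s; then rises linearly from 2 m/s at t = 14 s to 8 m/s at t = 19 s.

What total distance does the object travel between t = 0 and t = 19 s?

Distance (not displacement) is the total path length: add the absolute areas under v-t.
0–3 s: |½(-9 + -8)(3)| = 25.5 m
3–8 s: |½(-8 + 0)(5)| = 20 m
8–14 s: |½(0 + 2)(6)| = 6 m
14–19 s: |½(2 + 8)(5)| = 25 m
Total distance = 76.5 m

76.5 m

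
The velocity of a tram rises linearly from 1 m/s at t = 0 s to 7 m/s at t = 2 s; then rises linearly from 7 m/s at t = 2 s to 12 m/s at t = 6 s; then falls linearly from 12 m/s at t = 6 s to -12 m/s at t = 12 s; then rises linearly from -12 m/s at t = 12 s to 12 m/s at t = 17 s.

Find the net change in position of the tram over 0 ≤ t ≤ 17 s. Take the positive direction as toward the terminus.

46 m

Displacement is the signed area under the v-t curve.
0–2 s: ½(1 + 7)(2) = 8 m
2–6 s: ½(7 + 12)(4) = 38 m
6–12 s: ½(12 + -12)(6) = 0 m
12–17 s: ½(-12 + 12)(5) = 0 m
Net displacement = 46 m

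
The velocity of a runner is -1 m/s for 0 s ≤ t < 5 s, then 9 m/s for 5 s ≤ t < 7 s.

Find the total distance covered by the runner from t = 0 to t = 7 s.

Distance (not displacement) is the total path length: add the absolute areas under v-t.
0–5 s: |-1| × 5 = 5 m
5–7 s: |9| × 2 = 18 m
Total distance = 23 m

23 m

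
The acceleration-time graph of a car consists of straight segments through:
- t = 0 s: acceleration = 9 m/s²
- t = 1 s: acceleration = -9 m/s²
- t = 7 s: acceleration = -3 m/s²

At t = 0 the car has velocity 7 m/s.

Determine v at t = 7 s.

-29 m/s

Δv equals the area under the a-t graph; then v = v₀ + Δv.
0–1 s: ½(9 + -9)(1) = 0 m/s
1–7 s: ½(-9 + -3)(6) = -36 m/s
Δv = -36 m/s, so v(7) = 7 + (-36) = -29 m/s.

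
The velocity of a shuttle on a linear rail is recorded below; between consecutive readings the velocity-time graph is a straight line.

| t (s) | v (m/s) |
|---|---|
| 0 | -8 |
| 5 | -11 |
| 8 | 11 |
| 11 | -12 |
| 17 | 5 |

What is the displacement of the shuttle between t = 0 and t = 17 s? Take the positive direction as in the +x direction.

-70 m

Net displacement equals the area under the velocity-time graph (areas below the axis count negative).
0–5 s: ½(-8 + -11)(5) = -47.5 m
5–8 s: ½(-11 + 11)(3) = 0 m
8–11 s: ½(11 + -12)(3) = -1.5 m
11–17 s: ½(-12 + 5)(6) = -21 m
Net displacement = -70 m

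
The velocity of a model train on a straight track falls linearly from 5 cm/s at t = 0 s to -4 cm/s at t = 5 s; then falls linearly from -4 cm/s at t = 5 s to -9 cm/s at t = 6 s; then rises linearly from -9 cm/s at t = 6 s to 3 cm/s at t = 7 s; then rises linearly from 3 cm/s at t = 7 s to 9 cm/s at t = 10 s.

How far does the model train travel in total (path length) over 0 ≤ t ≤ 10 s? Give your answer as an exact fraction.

1427/36 cm

Distance (not displacement) is the total path length: add the absolute areas under v-t.
0–5 s: v = 0 at t = 25/9 s; triangle areas 125/18 + 40/9 = 205/18 cm
5–6 s: |½(-4 + -9)(1)| = 6.5 cm
6–7 s: v = 0 at t = 6.75 s; triangle areas 3.375 + 0.375 = 3.75 cm
7–10 s: |½(3 + 9)(3)| = 18 cm
Total distance = 1427/36 cm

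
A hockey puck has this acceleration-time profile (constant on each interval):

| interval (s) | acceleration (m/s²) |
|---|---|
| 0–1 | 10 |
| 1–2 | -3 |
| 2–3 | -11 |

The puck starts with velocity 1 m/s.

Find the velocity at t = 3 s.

-3 m/s

Δv equals the area under the a-t graph; then v = v₀ + Δv.
0–1 s: 10 × 1 = 10 m/s
1–2 s: -3 × 1 = -3 m/s
2–3 s: -11 × 1 = -11 m/s
Δv = -4 m/s, so v(3) = 1 + (-4) = -3 m/s.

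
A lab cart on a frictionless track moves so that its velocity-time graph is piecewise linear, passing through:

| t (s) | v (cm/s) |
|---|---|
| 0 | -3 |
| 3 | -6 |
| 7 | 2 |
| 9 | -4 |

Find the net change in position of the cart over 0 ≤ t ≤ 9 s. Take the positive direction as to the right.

Displacement is the signed area under the v-t curve.
0–3 s: ½(-3 + -6)(3) = -13.5 cm
3–7 s: ½(-6 + 2)(4) = -8 cm
7–9 s: ½(2 + -4)(2) = -2 cm
Net displacement = -23.5 cm

-23.5 cm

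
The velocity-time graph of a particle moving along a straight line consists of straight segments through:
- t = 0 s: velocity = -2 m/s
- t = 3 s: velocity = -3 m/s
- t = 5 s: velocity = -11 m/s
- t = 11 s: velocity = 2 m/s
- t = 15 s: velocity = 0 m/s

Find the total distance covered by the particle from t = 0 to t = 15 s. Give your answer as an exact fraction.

Total distance travelled is ∫|v| dt — sum the magnitudes of each area piece.
0–3 s: |½(-2 + -3)(3)| = 7.5 m
3–5 s: |½(-3 + -11)(2)| = 14 m
5–11 s: v = 0 at t = 131/13 s; triangle areas 363/13 + 12/13 = 375/13 m
11–15 s: |½(2 + 0)(4)| = 4 m
Total distance = 1413/26 m

1413/26 m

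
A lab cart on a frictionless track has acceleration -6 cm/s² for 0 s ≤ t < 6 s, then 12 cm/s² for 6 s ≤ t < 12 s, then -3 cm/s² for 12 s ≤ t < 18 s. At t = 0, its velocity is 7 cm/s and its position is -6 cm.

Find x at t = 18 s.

On each constant-a segment, Δv = aΔt and Δx = v₀Δt + ½aΔt²; chain segment to segment.
0–6 s: v starts 7 cm/s; Δx = 7·6 + ½·-6·6² = -66 cm; v ends -29 cm/s.
6–12 s: v starts -29 cm/s; Δx = -29·6 + ½·12·6² = 42 cm; v ends 43 cm/s.
12–18 s: v starts 43 cm/s; Δx = 43·6 + ½·-3·6² = 204 cm; v ends 25 cm/s.
x(18) = -6 + Σ Δx = 174 cm.

174 cm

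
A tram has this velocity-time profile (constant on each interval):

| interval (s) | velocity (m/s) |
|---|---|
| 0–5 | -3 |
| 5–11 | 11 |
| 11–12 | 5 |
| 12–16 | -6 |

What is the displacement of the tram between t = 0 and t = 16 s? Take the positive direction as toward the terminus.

32 m

Net displacement equals the area under the velocity-time graph (areas below the axis count negative).
0–5 s: -3 × 5 = -15 m
5–11 s: 11 × 6 = 66 m
11–12 s: 5 × 1 = 5 m
12–16 s: -6 × 4 = -24 m
Net displacement = 32 m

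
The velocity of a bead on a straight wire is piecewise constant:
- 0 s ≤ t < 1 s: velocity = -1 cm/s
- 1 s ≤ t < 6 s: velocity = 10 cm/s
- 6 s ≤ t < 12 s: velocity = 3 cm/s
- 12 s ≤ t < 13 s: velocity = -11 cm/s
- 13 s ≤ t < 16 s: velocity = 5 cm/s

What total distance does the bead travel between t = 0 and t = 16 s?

95 cm

Distance (not displacement) is the total path length: add the absolute areas under v-t.
0–1 s: |-1| × 1 = 1 cm
1–6 s: |10| × 5 = 50 cm
6–12 s: |3| × 6 = 18 cm
12–13 s: |-11| × 1 = 11 cm
13–16 s: |5| × 3 = 15 cm
Total distance = 95 cm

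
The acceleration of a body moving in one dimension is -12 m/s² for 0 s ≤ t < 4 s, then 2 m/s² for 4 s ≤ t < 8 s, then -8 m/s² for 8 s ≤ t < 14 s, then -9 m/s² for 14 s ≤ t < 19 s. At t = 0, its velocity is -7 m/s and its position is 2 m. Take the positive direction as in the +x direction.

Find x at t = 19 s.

On each constant-a segment, Δv = aΔt and Δx = v₀Δt + ½aΔt²; chain segment to segment.
0–4 s: v starts -7 m/s; Δx = -7·4 + ½·-12·4² = -124 m; v ends -55 m/s.
4–8 s: v starts -55 m/s; Δx = -55·4 + ½·2·4² = -204 m; v ends -47 m/s.
8–14 s: v starts -47 m/s; Δx = -47·6 + ½·-8·6² = -426 m; v ends -95 m/s.
14–19 s: v starts -95 m/s; Δx = -95·5 + ½·-9·5² = -587.5 m; v ends -140 m/s.
x(19) = 2 + Σ Δx = -1339.5 m.

-1339.5 m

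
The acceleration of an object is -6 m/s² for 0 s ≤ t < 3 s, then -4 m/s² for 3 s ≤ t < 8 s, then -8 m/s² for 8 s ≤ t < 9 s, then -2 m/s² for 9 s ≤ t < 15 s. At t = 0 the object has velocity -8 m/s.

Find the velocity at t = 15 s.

Δv equals the area under the a-t graph; then v = v₀ + Δv.
0–3 s: -6 × 3 = -18 m/s
3–8 s: -4 × 5 = -20 m/s
8–9 s: -8 × 1 = -8 m/s
9–15 s: -2 × 6 = -12 m/s
Δv = -58 m/s, so v(15) = -8 + (-58) = -66 m/s.

-66 m/s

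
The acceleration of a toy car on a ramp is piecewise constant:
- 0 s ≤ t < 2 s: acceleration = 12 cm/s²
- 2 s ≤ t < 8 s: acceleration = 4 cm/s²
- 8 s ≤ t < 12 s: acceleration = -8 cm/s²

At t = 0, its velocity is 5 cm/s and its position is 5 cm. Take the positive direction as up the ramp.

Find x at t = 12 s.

433 cm

On each constant-a segment, Δv = aΔt and Δx = v₀Δt + ½aΔt²; chain segment to segment.
0–2 s: v starts 5 cm/s; Δx = 5·2 + ½·12·2² = 34 cm; v ends 29 cm/s.
2–8 s: v starts 29 cm/s; Δx = 29·6 + ½·4·6² = 246 cm; v ends 53 cm/s.
8–12 s: v starts 53 cm/s; Δx = 53·4 + ½·-8·4² = 148 cm; v ends 21 cm/s.
x(12) = 5 + Σ Δx = 433 cm.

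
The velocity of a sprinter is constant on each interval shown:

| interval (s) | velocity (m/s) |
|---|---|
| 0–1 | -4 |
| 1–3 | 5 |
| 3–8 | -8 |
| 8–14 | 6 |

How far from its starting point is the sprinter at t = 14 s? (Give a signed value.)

Net displacement equals the area under the velocity-time graph (areas below the axis count negative).
0–1 s: -4 × 1 = -4 m
1–3 s: 5 × 2 = 10 m
3–8 s: -8 × 5 = -40 m
8–14 s: 6 × 6 = 36 m
Net displacement = 2 m

2 m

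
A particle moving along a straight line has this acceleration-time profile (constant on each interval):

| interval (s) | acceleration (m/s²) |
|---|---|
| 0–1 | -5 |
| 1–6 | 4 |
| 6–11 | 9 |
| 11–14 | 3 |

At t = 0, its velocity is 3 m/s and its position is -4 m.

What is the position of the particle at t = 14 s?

On each constant-a segment, Δv = aΔt and Δx = v₀Δt + ½aΔt²; chain segment to segment.
0–1 s: v starts 3 m/s; Δx = 3·1 + ½·-5·1² = 0.5 m; v ends -2 m/s.
1–6 s: v starts -2 m/s; Δx = -2·5 + ½·4·5² = 40 m; v ends 18 m/s.
6–11 s: v starts 18 m/s; Δx = 18·5 + ½·9·5² = 202.5 m; v ends 63 m/s.
11–14 s: v starts 63 m/s; Δx = 63·3 + ½·3·3² = 202.5 m; v ends 72 m/s.
x(14) = -4 + Σ Δx = 441.5 m.

441.5 m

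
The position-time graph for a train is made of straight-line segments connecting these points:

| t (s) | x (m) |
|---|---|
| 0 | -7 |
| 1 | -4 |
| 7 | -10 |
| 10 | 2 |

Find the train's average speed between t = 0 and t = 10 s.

2.1 m/s

Average speed = (total path length)/(elapsed time); on a piecewise-linear x-t graph the path length is Σ|Δx|.
0–1 s: |Δx| = |-4 − -7| = 3 m
1–7 s: |Δx| = |-10 − -4| = 6 m
7–10 s: |Δx| = |2 − -10| = 12 m
Total path = 21 m; average speed = 21/10 = 2.1 m/s.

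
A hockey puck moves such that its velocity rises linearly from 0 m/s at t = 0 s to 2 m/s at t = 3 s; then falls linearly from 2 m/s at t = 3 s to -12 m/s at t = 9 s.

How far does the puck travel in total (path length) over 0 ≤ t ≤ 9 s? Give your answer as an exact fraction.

Total distance travelled is ∫|v| dt — sum the magnitudes of each area piece.
0–3 s: |½(0 + 2)(3)| = 3 m
3–9 s: v = 0 at t = 27/7 s; triangle areas 6/7 + 216/7 = 222/7 m
Total distance = 243/7 m

243/7 m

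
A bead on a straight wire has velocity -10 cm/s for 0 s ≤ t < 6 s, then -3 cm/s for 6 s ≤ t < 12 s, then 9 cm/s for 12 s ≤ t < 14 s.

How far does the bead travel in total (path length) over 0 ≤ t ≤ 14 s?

Distance (not displacement) is the total path length: add the absolute areas under v-t.
0–6 s: |-10| × 6 = 60 cm
6–12 s: |-3| × 6 = 18 cm
12–14 s: |9| × 2 = 18 cm
Total distance = 96 cm

96 cm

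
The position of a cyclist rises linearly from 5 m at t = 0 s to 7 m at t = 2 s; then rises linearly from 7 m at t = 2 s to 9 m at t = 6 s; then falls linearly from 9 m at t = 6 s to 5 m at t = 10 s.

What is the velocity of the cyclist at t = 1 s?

Velocity is the slope of the x-t graph on 0–2 s: (7 − 5)/(2 − 0) = 1 m/s.

1 m/s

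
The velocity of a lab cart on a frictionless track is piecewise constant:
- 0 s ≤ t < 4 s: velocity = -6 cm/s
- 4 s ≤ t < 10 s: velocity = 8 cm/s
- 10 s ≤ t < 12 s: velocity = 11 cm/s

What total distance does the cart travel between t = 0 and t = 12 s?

Distance (not displacement) is the total path length: add the absolute areas under v-t.
0–4 s: |-6| × 4 = 24 cm
4–10 s: |8| × 6 = 48 cm
10–12 s: |11| × 2 = 22 cm
Total distance = 94 cm

94 cm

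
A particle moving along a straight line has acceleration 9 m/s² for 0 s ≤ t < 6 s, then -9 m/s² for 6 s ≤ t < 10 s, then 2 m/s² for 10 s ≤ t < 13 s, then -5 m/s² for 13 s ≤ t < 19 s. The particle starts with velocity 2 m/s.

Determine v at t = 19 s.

-4 m/s

Δv equals the area under the a-t graph; then v = v₀ + Δv.
0–6 s: 9 × 6 = 54 m/s
6–10 s: -9 × 4 = -36 m/s
10–13 s: 2 × 3 = 6 m/s
13–19 s: -5 × 6 = -30 m/s
Δv = -6 m/s, so v(19) = 2 + (-6) = -4 m/s.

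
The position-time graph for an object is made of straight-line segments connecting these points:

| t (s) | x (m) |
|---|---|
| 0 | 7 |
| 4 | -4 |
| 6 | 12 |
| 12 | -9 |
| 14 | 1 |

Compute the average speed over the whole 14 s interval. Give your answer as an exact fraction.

29/7 m/s

Average speed = (total path length)/(elapsed time); on a piecewise-linear x-t graph the path length is Σ|Δx|.
0–4 s: |Δx| = |-4 − 7| = 11 m
4–6 s: |Δx| = |12 − -4| = 16 m
6–12 s: |Δx| = |-9 − 12| = 21 m
12–14 s: |Δx| = |1 − -9| = 10 m
Total path = 58 m; average speed = 58/14 = 29/7 m/s.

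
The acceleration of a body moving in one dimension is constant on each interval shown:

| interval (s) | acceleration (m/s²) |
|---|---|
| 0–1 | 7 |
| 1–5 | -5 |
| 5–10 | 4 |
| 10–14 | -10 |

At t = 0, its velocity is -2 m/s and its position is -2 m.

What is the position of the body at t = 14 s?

-105.5 m

On each constant-a segment, Δv = aΔt and Δx = v₀Δt + ½aΔt²; chain segment to segment.
0–1 s: v starts -2 m/s; Δx = -2·1 + ½·7·1² = 1.5 m; v ends 5 m/s.
1–5 s: v starts 5 m/s; Δx = 5·4 + ½·-5·4² = -20 m; v ends -15 m/s.
5–10 s: v starts -15 m/s; Δx = -15·5 + ½·4·5² = -25 m; v ends 5 m/s.
10–14 s: v starts 5 m/s; Δx = 5·4 + ½·-10·4² = -60 m; v ends -35 m/s.
x(14) = -2 + Σ Δx = -105.5 m.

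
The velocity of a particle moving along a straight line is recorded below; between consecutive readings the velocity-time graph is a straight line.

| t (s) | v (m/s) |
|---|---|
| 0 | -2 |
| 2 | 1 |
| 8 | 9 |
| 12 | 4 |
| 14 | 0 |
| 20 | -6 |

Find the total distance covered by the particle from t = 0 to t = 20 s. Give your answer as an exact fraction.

239/3 m

Total distance travelled is ∫|v| dt — sum the magnitudes of each area piece.
0–2 s: v = 0 at t = 4/3 s; triangle areas 4/3 + 1/3 = 5/3 m
2–8 s: |½(1 + 9)(6)| = 30 m
8–12 s: |½(9 + 4)(4)| = 26 m
12–14 s: |½(4 + 0)(2)| = 4 m
14–20 s: |½(0 + -6)(6)| = 18 m
Total distance = 239/3 m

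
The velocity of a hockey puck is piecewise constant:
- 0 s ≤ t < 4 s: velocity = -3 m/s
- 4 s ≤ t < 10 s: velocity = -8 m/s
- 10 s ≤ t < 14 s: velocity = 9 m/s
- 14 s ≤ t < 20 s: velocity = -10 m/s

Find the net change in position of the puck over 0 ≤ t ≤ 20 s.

Displacement is the signed area under the v-t curve.
0–4 s: -3 × 4 = -12 m
4–10 s: -8 × 6 = -48 m
10–14 s: 9 × 4 = 36 m
14–20 s: -10 × 6 = -60 m
Net displacement = -84 m

-84 m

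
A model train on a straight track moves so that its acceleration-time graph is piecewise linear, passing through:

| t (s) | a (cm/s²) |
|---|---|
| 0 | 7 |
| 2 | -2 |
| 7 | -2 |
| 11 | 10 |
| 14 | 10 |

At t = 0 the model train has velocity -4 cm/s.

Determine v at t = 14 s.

37 cm/s

Δv equals the area under the a-t graph; then v = v₀ + Δv.
0–2 s: ½(7 + -2)(2) = 5 cm/s
2–7 s: -2 × 5 = -10 cm/s
7–11 s: ½(-2 + 10)(4) = 16 cm/s
11–14 s: 10 × 3 = 30 cm/s
Δv = 41 cm/s, so v(14) = -4 + (41) = 37 cm/s.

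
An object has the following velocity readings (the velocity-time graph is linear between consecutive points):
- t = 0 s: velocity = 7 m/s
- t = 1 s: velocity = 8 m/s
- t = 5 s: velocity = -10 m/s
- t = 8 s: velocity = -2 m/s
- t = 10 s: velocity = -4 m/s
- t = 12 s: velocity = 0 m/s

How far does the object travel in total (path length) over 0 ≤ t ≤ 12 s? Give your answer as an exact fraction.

967/18 m

Total distance travelled is ∫|v| dt — sum the magnitudes of each area piece.
0–1 s: |½(7 + 8)(1)| = 7.5 m
1–5 s: v = 0 at t = 25/9 s; triangle areas 64/9 + 100/9 = 164/9 m
5–8 s: |½(-10 + -2)(3)| = 18 m
8–10 s: |½(-2 + -4)(2)| = 6 m
10–12 s: |½(-4 + 0)(2)| = 4 m
Total distance = 967/18 m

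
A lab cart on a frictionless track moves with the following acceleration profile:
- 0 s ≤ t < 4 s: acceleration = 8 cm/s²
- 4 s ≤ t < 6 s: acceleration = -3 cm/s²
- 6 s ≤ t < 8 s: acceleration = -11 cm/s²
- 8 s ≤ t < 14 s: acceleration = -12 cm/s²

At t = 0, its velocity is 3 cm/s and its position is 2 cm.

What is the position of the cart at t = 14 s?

On each constant-a segment, Δv = aΔt and Δx = v₀Δt + ½aΔt²; chain segment to segment.
0–4 s: v starts 3 cm/s; Δx = 3·4 + ½·8·4² = 76 cm; v ends 35 cm/s.
4–6 s: v starts 35 cm/s; Δx = 35·2 + ½·-3·2² = 64 cm; v ends 29 cm/s.
6–8 s: v starts 29 cm/s; Δx = 29·2 + ½·-11·2² = 36 cm; v ends 7 cm/s.
8–14 s: v starts 7 cm/s; Δx = 7·6 + ½·-12·6² = -174 cm; v ends -65 cm/s.
x(14) = 2 + Σ Δx = 4 cm.

4 cm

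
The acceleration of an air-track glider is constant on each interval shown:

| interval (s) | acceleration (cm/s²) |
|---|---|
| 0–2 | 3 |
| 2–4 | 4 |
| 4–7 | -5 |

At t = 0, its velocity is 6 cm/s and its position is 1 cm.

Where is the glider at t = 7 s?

On each constant-a segment, Δv = aΔt and Δx = v₀Δt + ½aΔt²; chain segment to segment.
0–2 s: v starts 6 cm/s; Δx = 6·2 + ½·3·2² = 18 cm; v ends 12 cm/s.
2–4 s: v starts 12 cm/s; Δx = 12·2 + ½·4·2² = 32 cm; v ends 20 cm/s.
4–7 s: v starts 20 cm/s; Δx = 20·3 + ½·-5·3² = 37.5 cm; v ends 5 cm/s.
x(7) = 1 + Σ Δx = 88.5 cm.

88.5 cm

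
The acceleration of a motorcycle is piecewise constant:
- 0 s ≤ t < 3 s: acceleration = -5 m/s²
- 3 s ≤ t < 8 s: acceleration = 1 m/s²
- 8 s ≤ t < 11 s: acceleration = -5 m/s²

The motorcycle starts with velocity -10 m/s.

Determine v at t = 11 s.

Δv equals the area under the a-t graph; then v = v₀ + Δv.
0–3 s: -5 × 3 = -15 m/s
3–8 s: 1 × 5 = 5 m/s
8–11 s: -5 × 3 = -15 m/s
Δv = -25 m/s, so v(11) = -10 + (-25) = -35 m/s.

-35 m/s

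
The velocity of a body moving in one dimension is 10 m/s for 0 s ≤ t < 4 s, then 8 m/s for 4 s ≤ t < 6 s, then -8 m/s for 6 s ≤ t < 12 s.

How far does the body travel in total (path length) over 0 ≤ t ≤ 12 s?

104 m

Distance (not displacement) is the total path length: add the absolute areas under v-t.
0–4 s: |10| × 4 = 40 m
4–6 s: |8| × 2 = 16 m
6–12 s: |-8| × 6 = 48 m
Total distance = 104 m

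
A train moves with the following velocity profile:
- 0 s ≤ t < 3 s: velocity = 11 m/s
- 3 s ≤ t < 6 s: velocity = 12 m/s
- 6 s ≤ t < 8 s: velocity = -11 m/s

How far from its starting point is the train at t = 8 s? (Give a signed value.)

47 m

Net displacement equals the area under the velocity-time graph (areas below the axis count negative).
0–3 s: 11 × 3 = 33 m
3–6 s: 12 × 3 = 36 m
6–8 s: -11 × 2 = -22 m
Net displacement = 47 m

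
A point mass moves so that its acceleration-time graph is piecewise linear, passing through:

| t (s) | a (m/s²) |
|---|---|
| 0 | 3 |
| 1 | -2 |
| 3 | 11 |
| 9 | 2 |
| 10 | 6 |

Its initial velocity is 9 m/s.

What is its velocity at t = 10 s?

61.5 m/s

Δv equals the area under the a-t graph; then v = v₀ + Δv.
0–1 s: ½(3 + -2)(1) = 0.5 m/s
1–3 s: ½(-2 + 11)(2) = 9 m/s
3–9 s: ½(11 + 2)(6) = 39 m/s
9–10 s: ½(2 + 6)(1) = 4 m/s
Δv = 52.5 m/s, so v(10) = 9 + (52.5) = 61.5 m/s.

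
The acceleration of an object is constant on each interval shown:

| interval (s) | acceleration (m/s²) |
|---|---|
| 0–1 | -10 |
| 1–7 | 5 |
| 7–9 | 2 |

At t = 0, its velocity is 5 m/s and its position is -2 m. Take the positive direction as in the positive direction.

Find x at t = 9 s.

On each constant-a segment, Δv = aΔt and Δx = v₀Δt + ½aΔt²; chain segment to segment.
0–1 s: v starts 5 m/s; Δx = 5·1 + ½·-10·1² = 0 m; v ends -5 m/s.
1–7 s: v starts -5 m/s; Δx = -5·6 + ½·5·6² = 60 m; v ends 25 m/s.
7–9 s: v starts 25 m/s; Δx = 25·2 + ½·2·2² = 54 m; v ends 29 m/s.
x(9) = -2 + Σ Δx = 112 m.

112 m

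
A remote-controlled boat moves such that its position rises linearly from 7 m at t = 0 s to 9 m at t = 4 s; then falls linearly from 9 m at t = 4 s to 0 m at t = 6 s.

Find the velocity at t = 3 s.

Velocity is the slope of the x-t graph on 0–4 s: (9 − 7)/(4 − 0) = 0.5 m/s.

0.5 m/s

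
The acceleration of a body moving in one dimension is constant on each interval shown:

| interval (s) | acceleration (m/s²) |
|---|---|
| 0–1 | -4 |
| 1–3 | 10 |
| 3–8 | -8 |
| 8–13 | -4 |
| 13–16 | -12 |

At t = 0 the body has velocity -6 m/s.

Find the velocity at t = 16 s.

-86 m/s

Δv equals the area under the a-t graph; then v = v₀ + Δv.
0–1 s: -4 × 1 = -4 m/s
1–3 s: 10 × 2 = 20 m/s
3–8 s: -8 × 5 = -40 m/s
8–13 s: -4 × 5 = -20 m/s
13–16 s: -12 × 3 = -36 m/s
Δv = -80 m/s, so v(16) = -6 + (-80) = -86 m/s.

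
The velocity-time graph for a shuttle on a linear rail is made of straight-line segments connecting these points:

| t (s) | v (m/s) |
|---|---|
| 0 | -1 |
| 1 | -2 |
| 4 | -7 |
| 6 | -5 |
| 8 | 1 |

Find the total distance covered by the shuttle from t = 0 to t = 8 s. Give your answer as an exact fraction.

94/3 m

Distance (not displacement) is the total path length: add the absolute areas under v-t.
0–1 s: |½(-1 + -2)(1)| = 1.5 m
1–4 s: |½(-2 + -7)(3)| = 13.5 m
4–6 s: |½(-7 + -5)(2)| = 12 m
6–8 s: v = 0 at t = 23/3 s; triangle areas 25/6 + 1/6 = 13/3 m
Total distance = 94/3 m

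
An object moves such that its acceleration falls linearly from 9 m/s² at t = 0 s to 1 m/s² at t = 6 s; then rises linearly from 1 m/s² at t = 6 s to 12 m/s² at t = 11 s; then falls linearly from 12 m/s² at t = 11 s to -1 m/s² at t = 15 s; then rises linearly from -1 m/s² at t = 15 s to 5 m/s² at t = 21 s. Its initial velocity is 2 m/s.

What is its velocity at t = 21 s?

98.5 m/s

Δv equals the area under the a-t graph; then v = v₀ + Δv.
0–6 s: ½(9 + 1)(6) = 30 m/s
6–11 s: ½(1 + 12)(5) = 32.5 m/s
11–15 s: ½(12 + -1)(4) = 22 m/s
15–21 s: ½(-1 + 5)(6) = 12 m/s
Δv = 96.5 m/s, so v(21) = 2 + (96.5) = 98.5 m/s.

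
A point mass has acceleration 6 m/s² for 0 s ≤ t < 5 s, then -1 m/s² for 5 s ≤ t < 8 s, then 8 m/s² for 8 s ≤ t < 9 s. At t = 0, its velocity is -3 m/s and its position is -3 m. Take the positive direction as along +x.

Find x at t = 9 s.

161.5 m

On each constant-a segment, Δv = aΔt and Δx = v₀Δt + ½aΔt²; chain segment to segment.
0–5 s: v starts -3 m/s; Δx = -3·5 + ½·6·5² = 60 m; v ends 27 m/s.
5–8 s: v starts 27 m/s; Δx = 27·3 + ½·-1·3² = 76.5 m; v ends 24 m/s.
8–9 s: v starts 24 m/s; Δx = 24·1 + ½·8·1² = 28 m; v ends 32 m/s.
x(9) = -3 + Σ Δx = 161.5 m.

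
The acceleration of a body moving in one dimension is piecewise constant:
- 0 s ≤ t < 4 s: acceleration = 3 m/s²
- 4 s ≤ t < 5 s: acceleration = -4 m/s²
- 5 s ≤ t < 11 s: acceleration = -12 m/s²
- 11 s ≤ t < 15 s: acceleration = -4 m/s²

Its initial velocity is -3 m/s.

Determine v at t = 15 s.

Δv equals the area under the a-t graph; then v = v₀ + Δv.
0–4 s: 3 × 4 = 12 m/s
4–5 s: -4 × 1 = -4 m/s
5–11 s: -12 × 6 = -72 m/s
11–15 s: -4 × 4 = -16 m/s
Δv = -80 m/s, so v(15) = -3 + (-80) = -83 m/s.

-83 m/s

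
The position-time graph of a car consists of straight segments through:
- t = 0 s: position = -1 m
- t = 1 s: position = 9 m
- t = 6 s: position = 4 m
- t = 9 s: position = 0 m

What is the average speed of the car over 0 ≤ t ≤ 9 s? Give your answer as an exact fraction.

Average speed = (total path length)/(elapsed time); on a piecewise-linear x-t graph the path length is Σ|Δx|.
0–1 s: |Δx| = |9 − -1| = 10 m
1–6 s: |Δx| = |4 − 9| = 5 m
6–9 s: |Δx| = |0 − 4| = 4 m
Total path = 19 m; average speed = 19/9 = 19/9 m/s.

19/9 m/s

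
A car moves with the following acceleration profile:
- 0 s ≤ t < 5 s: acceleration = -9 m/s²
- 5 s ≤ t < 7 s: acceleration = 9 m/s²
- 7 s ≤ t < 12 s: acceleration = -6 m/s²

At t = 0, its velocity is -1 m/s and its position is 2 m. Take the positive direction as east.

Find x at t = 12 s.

On each constant-a segment, Δv = aΔt and Δx = v₀Δt + ½aΔt²; chain segment to segment.
0–5 s: v starts -1 m/s; Δx = -1·5 + ½·-9·5² = -117.5 m; v ends -46 m/s.
5–7 s: v starts -46 m/s; Δx = -46·2 + ½·9·2² = -74 m; v ends -28 m/s.
7–12 s: v starts -28 m/s; Δx = -28·5 + ½·-6·5² = -215 m; v ends -58 m/s.
x(12) = 2 + Σ Δx = -404.5 m.

-404.5 m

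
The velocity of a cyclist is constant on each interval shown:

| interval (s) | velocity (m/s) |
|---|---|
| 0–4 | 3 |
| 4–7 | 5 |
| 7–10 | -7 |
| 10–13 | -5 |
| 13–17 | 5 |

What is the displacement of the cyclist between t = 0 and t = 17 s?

11 m

Net displacement equals the area under the velocity-time graph (areas below the axis count negative).
0–4 s: 3 × 4 = 12 m
4–7 s: 5 × 3 = 15 m
7–10 s: -7 × 3 = -21 m
10–13 s: -5 × 3 = -15 m
13–17 s: 5 × 4 = 20 m
Net displacement = 11 m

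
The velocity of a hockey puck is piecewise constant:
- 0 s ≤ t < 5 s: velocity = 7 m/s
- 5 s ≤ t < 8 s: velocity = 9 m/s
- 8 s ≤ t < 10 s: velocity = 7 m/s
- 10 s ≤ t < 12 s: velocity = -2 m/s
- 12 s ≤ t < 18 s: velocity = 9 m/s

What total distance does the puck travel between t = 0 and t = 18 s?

134 m

Distance (not displacement) is the total path length: add the absolute areas under v-t.
0–5 s: |7| × 5 = 35 m
5–8 s: |9| × 3 = 27 m
8–10 s: |7| × 2 = 14 m
10–12 s: |-2| × 2 = 4 m
12–18 s: |9| × 6 = 54 m
Total distance = 134 m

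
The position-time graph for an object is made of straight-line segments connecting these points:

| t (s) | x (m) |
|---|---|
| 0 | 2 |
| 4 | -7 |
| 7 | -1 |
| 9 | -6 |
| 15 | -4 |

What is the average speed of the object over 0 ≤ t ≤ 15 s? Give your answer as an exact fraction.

22/15 m/s

Average speed = (total path length)/(elapsed time); on a piecewise-linear x-t graph the path length is Σ|Δx|.
0–4 s: |Δx| = |-7 − 2| = 9 m
4–7 s: |Δx| = |-1 − -7| = 6 m
7–9 s: |Δx| = |-6 − -1| = 5 m
9–15 s: |Δx| = |-4 − -6| = 2 m
Total path = 22 m; average speed = 22/15 = 22/15 m/s.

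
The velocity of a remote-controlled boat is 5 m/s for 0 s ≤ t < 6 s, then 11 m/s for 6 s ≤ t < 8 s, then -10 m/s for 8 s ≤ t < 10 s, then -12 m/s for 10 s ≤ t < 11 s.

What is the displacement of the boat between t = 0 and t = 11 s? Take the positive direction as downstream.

Displacement is the signed area under the v-t curve.
0–6 s: 5 × 6 = 30 m
6–8 s: 11 × 2 = 22 m
8–10 s: -10 × 2 = -20 m
10–11 s: -12 × 1 = -12 m
Net displacement = 20 m

20 m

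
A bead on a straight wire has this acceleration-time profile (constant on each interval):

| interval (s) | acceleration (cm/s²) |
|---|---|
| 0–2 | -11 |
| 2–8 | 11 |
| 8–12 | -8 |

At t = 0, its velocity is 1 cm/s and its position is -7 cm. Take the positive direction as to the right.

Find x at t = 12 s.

161 cm

On each constant-a segment, Δv = aΔt and Δx = v₀Δt + ½aΔt²; chain segment to segment.
0–2 s: v starts 1 cm/s; Δx = 1·2 + ½·-11·2² = -20 cm; v ends -21 cm/s.
2–8 s: v starts -21 cm/s; Δx = -21·6 + ½·11·6² = 72 cm; v ends 45 cm/s.
8–12 s: v starts 45 cm/s; Δx = 45·4 + ½·-8·4² = 116 cm; v ends 13 cm/s.
x(12) = -7 + Σ Δx = 161 cm.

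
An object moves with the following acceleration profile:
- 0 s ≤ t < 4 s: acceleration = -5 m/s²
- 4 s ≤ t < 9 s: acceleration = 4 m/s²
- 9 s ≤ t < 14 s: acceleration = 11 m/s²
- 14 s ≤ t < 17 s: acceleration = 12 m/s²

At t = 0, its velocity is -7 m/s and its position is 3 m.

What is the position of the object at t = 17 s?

On each constant-a segment, Δv = aΔt and Δx = v₀Δt + ½aΔt²; chain segment to segment.
0–4 s: v starts -7 m/s; Δx = -7·4 + ½·-5·4² = -68 m; v ends -27 m/s.
4–9 s: v starts -27 m/s; Δx = -27·5 + ½·4·5² = -85 m; v ends -7 m/s.
9–14 s: v starts -7 m/s; Δx = -7·5 + ½·11·5² = 102.5 m; v ends 48 m/s.
14–17 s: v starts 48 m/s; Δx = 48·3 + ½·12·3² = 198 m; v ends 84 m/s.
x(17) = 3 + Σ Δx = 150.5 m.

150.5 m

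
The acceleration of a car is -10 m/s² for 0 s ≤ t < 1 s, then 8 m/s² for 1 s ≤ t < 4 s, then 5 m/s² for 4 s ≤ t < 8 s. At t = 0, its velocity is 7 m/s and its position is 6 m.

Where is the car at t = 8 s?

On each constant-a segment, Δv = aΔt and Δx = v₀Δt + ½aΔt²; chain segment to segment.
0–1 s: v starts 7 m/s; Δx = 7·1 + ½·-10·1² = 2 m; v ends -3 m/s.
1–4 s: v starts -3 m/s; Δx = -3·3 + ½·8·3² = 27 m; v ends 21 m/s.
4–8 s: v starts 21 m/s; Δx = 21·4 + ½·5·4² = 124 m; v ends 41 m/s.
x(8) = 6 + Σ Δx = 159 m.

159 m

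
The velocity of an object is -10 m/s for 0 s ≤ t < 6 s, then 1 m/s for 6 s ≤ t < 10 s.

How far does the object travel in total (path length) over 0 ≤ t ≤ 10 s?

64 m

Distance (not displacement) is the total path length: add the absolute areas under v-t.
0–6 s: |-10| × 6 = 60 m
6–10 s: |1| × 4 = 4 m
Total distance = 64 m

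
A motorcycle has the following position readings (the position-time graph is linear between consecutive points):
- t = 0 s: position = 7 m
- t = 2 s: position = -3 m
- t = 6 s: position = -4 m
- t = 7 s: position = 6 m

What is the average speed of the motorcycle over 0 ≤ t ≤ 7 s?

Average speed = (total path length)/(elapsed time); on a piecewise-linear x-t graph the path length is Σ|Δx|.
0–2 s: |Δx| = |-3 − 7| = 10 m
2–6 s: |Δx| = |-4 − -3| = 1 m
6–7 s: |Δx| = |6 − -4| = 10 m
Total path = 21 m; average speed = 21/7 = 3 m/s.

3 m/s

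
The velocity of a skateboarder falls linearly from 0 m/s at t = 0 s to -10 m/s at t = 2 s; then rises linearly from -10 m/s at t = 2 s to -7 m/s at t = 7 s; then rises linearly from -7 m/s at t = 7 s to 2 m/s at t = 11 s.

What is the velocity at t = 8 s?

-4.75 m/s

On 7–11 s the graph is linear from -7 to 2 m/s: v(8) = -7 + (2 − -7)·(8 − 7)/(11 − 7) = -4.75 m/s.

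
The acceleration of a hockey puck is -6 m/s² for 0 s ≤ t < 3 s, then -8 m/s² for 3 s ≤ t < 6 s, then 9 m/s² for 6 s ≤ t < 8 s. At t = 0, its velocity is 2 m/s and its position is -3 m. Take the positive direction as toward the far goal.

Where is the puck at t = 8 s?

-170 m

On each constant-a segment, Δv = aΔt and Δx = v₀Δt + ½aΔt²; chain segment to segment.
0–3 s: v starts 2 m/s; Δx = 2·3 + ½·-6·3² = -21 m; v ends -16 m/s.
3–6 s: v starts -16 m/s; Δx = -16·3 + ½·-8·3² = -84 m; v ends -40 m/s.
6–8 s: v starts -40 m/s; Δx = -40·2 + ½·9·2² = -62 m; v ends -22 m/s.
x(8) = -3 + Σ Δx = -170 m.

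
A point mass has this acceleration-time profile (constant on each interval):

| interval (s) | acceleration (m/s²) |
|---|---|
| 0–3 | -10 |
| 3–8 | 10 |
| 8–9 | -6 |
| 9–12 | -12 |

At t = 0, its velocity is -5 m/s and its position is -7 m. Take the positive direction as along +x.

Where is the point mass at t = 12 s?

On each constant-a segment, Δv = aΔt and Δx = v₀Δt + ½aΔt²; chain segment to segment.
0–3 s: v starts -5 m/s; Δx = -5·3 + ½·-10·3² = -60 m; v ends -35 m/s.
3–8 s: v starts -35 m/s; Δx = -35·5 + ½·10·5² = -50 m; v ends 15 m/s.
8–9 s: v starts 15 m/s; Δx = 15·1 + ½·-6·1² = 12 m; v ends 9 m/s.
9–12 s: v starts 9 m/s; Δx = 9·3 + ½·-12·3² = -27 m; v ends -27 m/s.
x(12) = -7 + Σ Δx = -132 m.

-132 m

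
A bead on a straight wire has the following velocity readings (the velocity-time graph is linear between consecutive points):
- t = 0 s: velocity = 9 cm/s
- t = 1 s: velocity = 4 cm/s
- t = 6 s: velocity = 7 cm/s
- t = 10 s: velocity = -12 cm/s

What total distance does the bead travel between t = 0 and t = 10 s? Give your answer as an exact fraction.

Total distance travelled is ∫|v| dt — sum the magnitudes of each area piece.
0–1 s: |½(9 + 4)(1)| = 6.5 cm
1–6 s: |½(4 + 7)(5)| = 27.5 cm
6–10 s: v = 0 at t = 142/19 s; triangle areas 98/19 + 288/19 = 386/19 cm
Total distance = 1032/19 cm

1032/19 cm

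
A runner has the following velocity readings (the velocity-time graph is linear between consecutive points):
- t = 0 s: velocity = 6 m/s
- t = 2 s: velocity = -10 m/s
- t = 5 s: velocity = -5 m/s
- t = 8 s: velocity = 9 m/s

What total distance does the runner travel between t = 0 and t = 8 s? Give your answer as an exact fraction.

593/14 m

Total distance travelled is ∫|v| dt — sum the magnitudes of each area piece.
0–2 s: v = 0 at t = 0.75 s; triangle areas 2.25 + 6.25 = 8.5 m
2–5 s: |½(-10 + -5)(3)| = 22.5 m
5–8 s: v = 0 at t = 85/14 s; triangle areas 75/28 + 243/28 = 159/14 m
Total distance = 593/14 m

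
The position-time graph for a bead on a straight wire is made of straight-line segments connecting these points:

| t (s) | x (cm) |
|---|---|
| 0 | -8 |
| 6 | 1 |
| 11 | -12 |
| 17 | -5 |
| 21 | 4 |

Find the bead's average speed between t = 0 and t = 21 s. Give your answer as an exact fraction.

Average speed = (total path length)/(elapsed time); on a piecewise-linear x-t graph the path length is Σ|Δx|.
0–6 s: |Δx| = |1 − -8| = 9 cm
6–11 s: |Δx| = |-12 − 1| = 13 cm
11–17 s: |Δx| = |-5 − -12| = 7 cm
17–21 s: |Δx| = |4 − -5| = 9 cm
Total path = 38 cm; average speed = 38/21 = 38/21 cm/s.

38/21 cm/s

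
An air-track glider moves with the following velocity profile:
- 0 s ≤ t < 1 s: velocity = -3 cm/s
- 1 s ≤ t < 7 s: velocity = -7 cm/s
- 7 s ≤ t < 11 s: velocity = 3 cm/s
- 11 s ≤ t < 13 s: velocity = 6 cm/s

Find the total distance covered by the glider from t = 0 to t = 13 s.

Total distance travelled is ∫|v| dt — sum the magnitudes of each area piece.
0–1 s: |-3| × 1 = 3 cm
1–7 s: |-7| × 6 = 42 cm
7–11 s: |3| × 4 = 12 cm
11–13 s: |6| × 2 = 12 cm
Total distance = 69 cm

69 cm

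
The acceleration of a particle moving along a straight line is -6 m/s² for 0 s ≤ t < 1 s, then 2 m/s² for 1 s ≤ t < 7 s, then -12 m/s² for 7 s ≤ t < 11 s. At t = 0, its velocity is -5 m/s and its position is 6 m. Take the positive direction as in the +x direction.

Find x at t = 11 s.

On each constant-a segment, Δv = aΔt and Δx = v₀Δt + ½aΔt²; chain segment to segment.
0–1 s: v starts -5 m/s; Δx = -5·1 + ½·-6·1² = -8 m; v ends -11 m/s.
1–7 s: v starts -11 m/s; Δx = -11·6 + ½·2·6² = -30 m; v ends 1 m/s.
7–11 s: v starts 1 m/s; Δx = 1·4 + ½·-12·4² = -92 m; v ends -47 m/s.
x(11) = 6 + Σ Δx = -124 m.

-124 m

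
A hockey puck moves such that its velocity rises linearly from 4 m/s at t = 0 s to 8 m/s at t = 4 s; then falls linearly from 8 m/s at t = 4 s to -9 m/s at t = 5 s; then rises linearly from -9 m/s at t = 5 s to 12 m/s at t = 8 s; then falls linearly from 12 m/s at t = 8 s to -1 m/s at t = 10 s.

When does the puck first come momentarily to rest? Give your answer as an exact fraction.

t = 76/17 s

v changes sign on 4–5 s (from 8 to -9); the graph is linear there, so v = 0 at t = 4 + (-8)·(5 − 4)/(-9 − 8) = 76/17 s.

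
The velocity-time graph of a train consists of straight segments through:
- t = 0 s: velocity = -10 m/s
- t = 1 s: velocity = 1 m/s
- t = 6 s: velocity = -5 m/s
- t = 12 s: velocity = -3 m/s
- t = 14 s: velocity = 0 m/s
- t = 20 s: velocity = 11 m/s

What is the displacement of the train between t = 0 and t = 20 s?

Displacement is the signed area under the v-t curve.
0–1 s: ½(-10 + 1)(1) = -4.5 m
1–6 s: ½(1 + -5)(5) = -10 m
6–12 s: ½(-5 + -3)(6) = -24 m
12–14 s: ½(-3 + 0)(2) = -3 m
14–20 s: ½(0 + 11)(6) = 33 m
Net displacement = -8.5 m

-8.5 m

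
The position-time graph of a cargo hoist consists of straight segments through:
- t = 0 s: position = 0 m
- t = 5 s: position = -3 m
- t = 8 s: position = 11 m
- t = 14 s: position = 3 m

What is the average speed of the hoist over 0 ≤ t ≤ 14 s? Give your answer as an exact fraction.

Average speed = (total path length)/(elapsed time); on a piecewise-linear x-t graph the path length is Σ|Δx|.
0–5 s: |Δx| = |-3 − 0| = 3 m
5–8 s: |Δx| = |11 − -3| = 14 m
8–14 s: |Δx| = |3 − 11| = 8 m
Total path = 25 m; average speed = 25/14 = 25/14 m/s.

25/14 m/s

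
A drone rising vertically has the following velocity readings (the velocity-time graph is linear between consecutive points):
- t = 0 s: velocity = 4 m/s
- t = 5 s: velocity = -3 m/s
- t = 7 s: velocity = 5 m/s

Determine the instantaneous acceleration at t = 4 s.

Acceleration is the slope of the v-t graph on 0–5 s: (-3 − 4)/(5 − 0) = -1.4 m/s².

-1.4 m/s²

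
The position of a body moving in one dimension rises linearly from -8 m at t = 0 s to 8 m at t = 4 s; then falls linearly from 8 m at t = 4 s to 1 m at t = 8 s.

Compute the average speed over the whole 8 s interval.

2.875 m/s

Average speed = (total path length)/(elapsed time); on a piecewise-linear x-t graph the path length is Σ|Δx|.
0–4 s: |Δx| = |8 − -8| = 16 m
4–8 s: |Δx| = |1 − 8| = 7 m
Total path = 23 m; average speed = 23/8 = 2.875 m/s.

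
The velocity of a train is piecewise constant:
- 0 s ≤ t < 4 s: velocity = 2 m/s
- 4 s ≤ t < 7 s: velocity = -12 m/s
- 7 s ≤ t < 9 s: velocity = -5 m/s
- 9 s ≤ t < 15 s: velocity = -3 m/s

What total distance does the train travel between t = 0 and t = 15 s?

72 m

Total distance travelled is ∫|v| dt — sum the magnitudes of each area piece.
0–4 s: |2| × 4 = 8 m
4–7 s: |-12| × 3 = 36 m
7–9 s: |-5| × 2 = 10 m
9–15 s: |-3| × 6 = 18 m
Total distance = 72 m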